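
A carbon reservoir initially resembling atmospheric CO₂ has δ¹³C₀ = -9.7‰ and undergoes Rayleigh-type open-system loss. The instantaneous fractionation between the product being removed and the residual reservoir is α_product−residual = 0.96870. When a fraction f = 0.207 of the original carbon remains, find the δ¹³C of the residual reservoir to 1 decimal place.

40.3‰

Rayleigh residual: δ_res = (δ₀ + 1000)·f^(α−1) − 1000
α − 1 = -0.03130
f^(α−1) = 0.207^(-0.03130) = 1.050534
δ_res = (-9.7 + 1000) × 1.050534 − 1000 = 1040.344 − 1000 = 40.34‰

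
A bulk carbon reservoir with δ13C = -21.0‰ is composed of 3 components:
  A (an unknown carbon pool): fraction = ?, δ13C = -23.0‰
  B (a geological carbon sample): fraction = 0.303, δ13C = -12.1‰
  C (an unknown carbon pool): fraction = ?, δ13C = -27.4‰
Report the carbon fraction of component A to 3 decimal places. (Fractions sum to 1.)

0.401

Let f_A and f_C be the unknown fractions; fractions sum to 1 so f_A + f_C = 0.697.
Mass balance: Σ fᵢ·δᵢ = δ_bulk ⇒ f_A·(-23.0) + f_C·(-27.4) = -21.0 − (-3.666) = -17.334
Substitute f_C = 0.697 − f_A:
f_A·(-23.0 − -27.4) = -17.334 − 0.697×(-27.4) = 1.764
f_A = 1.764 / 4.4 = 0.4009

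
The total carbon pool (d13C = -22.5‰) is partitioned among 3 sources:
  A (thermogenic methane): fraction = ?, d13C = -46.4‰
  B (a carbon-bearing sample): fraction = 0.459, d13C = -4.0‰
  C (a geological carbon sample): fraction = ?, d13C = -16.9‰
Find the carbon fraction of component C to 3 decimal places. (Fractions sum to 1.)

0.150

Let f_C and f_A be the unknown fractions; fractions sum to 1 so f_C + f_A = 0.541.
Mass balance: Σ fᵢ·δᵢ = δ_bulk ⇒ f_C·(-16.9) + f_A·(-46.4) = -22.5 − (-1.836) = -20.664
Substitute f_A = 0.541 − f_C:
f_C·(-16.9 − -46.4) = -20.664 − 0.541×(-46.4) = 4.438
f_C = 4.438 / 29.5 = 0.1505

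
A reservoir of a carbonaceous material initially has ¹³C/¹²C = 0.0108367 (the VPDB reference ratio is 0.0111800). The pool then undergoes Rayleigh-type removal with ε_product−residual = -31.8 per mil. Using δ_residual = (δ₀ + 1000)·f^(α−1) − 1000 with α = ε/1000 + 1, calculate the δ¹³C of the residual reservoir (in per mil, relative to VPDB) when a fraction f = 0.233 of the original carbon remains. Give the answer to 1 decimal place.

15.3 per mil

δ₀ = (0.0108367/0.0111800 − 1)×1000 = (0.969293 − 1)×1000 = -30.707 per mil
α − 1 = ε/1000 = -0.0318
f^(α−1) = 0.233^(-0.0318) = 1.047413
δ_res = (-30.707 + 1000) × 1.047413 − 1000 = 1015.251 − 1000 = 15.25 per mil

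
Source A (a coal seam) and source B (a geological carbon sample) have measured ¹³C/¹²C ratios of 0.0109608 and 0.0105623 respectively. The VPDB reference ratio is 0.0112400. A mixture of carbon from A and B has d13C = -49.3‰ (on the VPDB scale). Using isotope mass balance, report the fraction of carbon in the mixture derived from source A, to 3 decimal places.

0.310

δ_A = (0.0109608/0.0112400 − 1)×1000 = (0.975160 − 1)×1000 = -24.840‰
δ_B = (0.0105623/0.0112400 − 1)×1000 = (0.939706 − 1)×1000 = -60.294‰
f_A = (δ_mix − δ_B)/(δ_A − δ_B) = (-49.3 − (-60.294))/(-24.840 − (-60.294))
f_A = 10.994 / 35.454 = 0.3101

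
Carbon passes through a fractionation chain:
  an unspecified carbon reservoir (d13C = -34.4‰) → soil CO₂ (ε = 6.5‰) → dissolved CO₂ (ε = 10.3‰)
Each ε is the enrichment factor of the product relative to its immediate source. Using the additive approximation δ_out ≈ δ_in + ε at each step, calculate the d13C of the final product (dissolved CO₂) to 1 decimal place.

-17.6‰

step 1: δ ≈ -34.4 + (6.5) = -27.9‰
step 2: δ ≈ -27.9 + (10.3) = -17.6‰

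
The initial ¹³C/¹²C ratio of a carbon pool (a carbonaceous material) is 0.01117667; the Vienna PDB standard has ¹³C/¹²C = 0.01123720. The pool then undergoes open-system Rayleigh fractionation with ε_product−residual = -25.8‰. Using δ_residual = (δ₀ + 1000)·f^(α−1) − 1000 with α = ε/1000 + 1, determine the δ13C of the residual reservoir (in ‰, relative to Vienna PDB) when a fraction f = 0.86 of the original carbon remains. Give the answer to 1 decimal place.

-1.5‰

δ₀ = (0.01117667/0.01123720 − 1)×1000 = (0.994613 − 1)×1000 = -5.387‰
α − 1 = ε/1000 = -0.0258
f^(α−1) = 0.86^(-0.0258) = 1.003899
δ_res = (-5.387 + 1000) × 1.003899 − 1000 = 998.491 − 1000 = -1.51‰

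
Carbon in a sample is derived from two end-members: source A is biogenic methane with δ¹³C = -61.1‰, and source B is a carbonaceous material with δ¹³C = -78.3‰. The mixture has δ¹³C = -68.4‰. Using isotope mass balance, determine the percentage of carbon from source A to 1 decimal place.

57.6%

δ_mix = f_A·δ_A + (1 − f_A)·δ_B  ⇒  f_A = (δ_mix − δ_B)/(δ_A − δ_B)
f_A = (-68.4 − (-78.3)) / (-61.1 − (-78.3))
f_A = 9.9 / 17.2 = 0.5756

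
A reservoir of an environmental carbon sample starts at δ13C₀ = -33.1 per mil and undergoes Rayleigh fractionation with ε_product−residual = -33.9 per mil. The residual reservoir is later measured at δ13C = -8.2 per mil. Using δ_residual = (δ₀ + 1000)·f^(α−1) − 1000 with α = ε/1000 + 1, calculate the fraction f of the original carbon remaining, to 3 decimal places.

α − 1 = ε/1000 = -0.0339
(δ_res + 1000)/(δ₀ + 1000) = (-8.2 + 1000)/(-33.1 + 1000) = 991.8/966.9 = 1.025752
f = 1.025752^(1/-0.0339) = exp(ln(1.025752)/-0.0339) = exp(0.02543/-0.0339)
f = exp(-0.7500) = 0.4723

0.472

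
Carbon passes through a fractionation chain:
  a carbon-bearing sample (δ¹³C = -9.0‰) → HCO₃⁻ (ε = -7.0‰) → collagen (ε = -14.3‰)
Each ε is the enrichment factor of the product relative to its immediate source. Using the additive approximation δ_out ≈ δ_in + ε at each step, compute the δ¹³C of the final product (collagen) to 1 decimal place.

-30.3‰

step 1: δ ≈ -9.0 + (-7.0) = -16.0‰
step 2: δ ≈ -16.0 + (-14.3) = -30.3‰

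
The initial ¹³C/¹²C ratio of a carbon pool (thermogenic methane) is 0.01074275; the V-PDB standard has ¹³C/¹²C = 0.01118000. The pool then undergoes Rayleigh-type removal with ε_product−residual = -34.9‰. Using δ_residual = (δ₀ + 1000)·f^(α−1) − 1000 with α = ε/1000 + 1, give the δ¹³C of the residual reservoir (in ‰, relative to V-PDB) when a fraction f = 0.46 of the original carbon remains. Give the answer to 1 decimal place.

-12.7‰

δ₀ = (0.01074275/0.01118000 − 1)×1000 = (0.960890 − 1)×1000 = -39.110‰
α − 1 = ε/1000 = -0.0349
f^(α−1) = 0.46^(-0.0349) = 1.027471
δ_res = (-39.110 + 1000) × 1.027471 − 1000 = 987.287 − 1000 = -12.71‰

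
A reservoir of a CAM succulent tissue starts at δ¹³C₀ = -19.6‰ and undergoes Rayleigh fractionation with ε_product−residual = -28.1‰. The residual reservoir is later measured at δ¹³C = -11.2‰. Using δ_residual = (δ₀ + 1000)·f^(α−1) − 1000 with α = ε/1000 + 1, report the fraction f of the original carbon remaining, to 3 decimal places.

α − 1 = ε/1000 = -0.0281
(δ_res + 1000)/(δ₀ + 1000) = (-11.2 + 1000)/(-19.6 + 1000) = 988.8/980.4 = 1.008568
f = 1.008568^(1/-0.0281) = exp(ln(1.008568)/-0.0281) = exp(0.00853/-0.0281)
f = exp(-0.3036) = 0.7381

0.738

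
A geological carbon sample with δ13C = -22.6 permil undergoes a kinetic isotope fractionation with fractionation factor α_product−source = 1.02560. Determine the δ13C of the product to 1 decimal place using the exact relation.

2.4 permil

δ_product = (δ_source + 1000)·α − 1000
δ_product = (-22.6 + 1000) × 1.02560 − 1000
δ_product = 1002.421 − 1000 = 2.42 permil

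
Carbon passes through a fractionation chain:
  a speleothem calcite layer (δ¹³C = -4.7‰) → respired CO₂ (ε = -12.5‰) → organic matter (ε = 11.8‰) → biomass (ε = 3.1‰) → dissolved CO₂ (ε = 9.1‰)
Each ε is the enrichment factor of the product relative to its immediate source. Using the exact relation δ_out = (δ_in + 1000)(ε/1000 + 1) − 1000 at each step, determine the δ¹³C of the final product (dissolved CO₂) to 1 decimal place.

step 1: δ = (-4.70 + 1000)·(-12.5/1000 + 1) − 1000 = -17.14‰
step 2: δ = (-17.14 + 1000)·(11.8/1000 + 1) − 1000 = -5.54‰
step 3: δ = (-5.54 + 1000)·(3.1/1000 + 1) − 1000 = -2.46‰
step 4: δ = (-2.46 + 1000)·(9.1/1000 + 1) − 1000 = 6.62‰

6.6‰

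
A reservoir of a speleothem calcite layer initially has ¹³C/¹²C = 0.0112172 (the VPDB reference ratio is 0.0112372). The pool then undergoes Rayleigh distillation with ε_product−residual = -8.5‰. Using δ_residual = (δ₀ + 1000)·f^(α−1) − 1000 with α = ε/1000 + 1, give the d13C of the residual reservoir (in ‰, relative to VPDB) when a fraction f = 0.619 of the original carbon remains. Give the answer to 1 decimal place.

δ₀ = (0.0112172/0.0112372 − 1)×1000 = (0.998220 − 1)×1000 = -1.780‰
α − 1 = ε/1000 = -0.0085
f^(α−1) = 0.619^(-0.0085) = 1.004085
δ_res = (-1.780 + 1000) × 1.004085 − 1000 = 1002.298 − 1000 = 2.30‰

2.3‰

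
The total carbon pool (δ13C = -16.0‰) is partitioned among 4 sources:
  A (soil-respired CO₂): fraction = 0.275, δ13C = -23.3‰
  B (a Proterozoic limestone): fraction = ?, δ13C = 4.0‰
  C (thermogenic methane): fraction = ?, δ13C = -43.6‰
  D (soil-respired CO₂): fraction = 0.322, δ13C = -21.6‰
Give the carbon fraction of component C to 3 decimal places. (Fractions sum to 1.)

0.089

Let f_C and f_B be the unknown fractions; fractions sum to 1 so f_C + f_B = 0.403.
Mass balance: Σ fᵢ·δᵢ = δ_bulk ⇒ f_C·(-43.6) + f_B·(4.0) = -16.0 − (-13.363) = -2.637
Substitute f_B = 0.403 − f_C:
f_C·(-43.6 − 4.0) = -2.637 − 0.403×(4.0) = -4.249
f_C = -4.249 / -47.6 = 0.0893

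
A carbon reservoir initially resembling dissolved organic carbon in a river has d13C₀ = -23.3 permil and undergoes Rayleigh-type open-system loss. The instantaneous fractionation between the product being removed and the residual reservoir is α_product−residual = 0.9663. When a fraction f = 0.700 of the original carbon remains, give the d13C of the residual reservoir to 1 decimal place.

-11.5 permil

Rayleigh residual: δ_res = (δ₀ + 1000)·f^(α−1) − 1000
α − 1 = -0.03370
f^(α−1) = 0.700^(-0.03370) = 1.012092
δ_res = (-23.3 + 1000) × 1.012092 − 1000 = 988.511 − 1000 = -11.49 permil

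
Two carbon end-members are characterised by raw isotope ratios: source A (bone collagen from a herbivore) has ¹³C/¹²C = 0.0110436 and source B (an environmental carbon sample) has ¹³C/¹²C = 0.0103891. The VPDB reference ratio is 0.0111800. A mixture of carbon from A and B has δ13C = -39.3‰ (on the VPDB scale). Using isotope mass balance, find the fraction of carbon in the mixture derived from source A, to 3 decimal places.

0.537

δ_A = (0.0110436/0.0111800 − 1)×1000 = (0.987800 − 1)×1000 = -12.200‰
δ_B = (0.0103891/0.0111800 − 1)×1000 = (0.929258 − 1)×1000 = -70.742‰
f_A = (δ_mix − δ_B)/(δ_A − δ_B) = (-39.3 − (-70.742))/(-12.200 − (-70.742))
f_A = 31.442 / 58.542 = 0.5371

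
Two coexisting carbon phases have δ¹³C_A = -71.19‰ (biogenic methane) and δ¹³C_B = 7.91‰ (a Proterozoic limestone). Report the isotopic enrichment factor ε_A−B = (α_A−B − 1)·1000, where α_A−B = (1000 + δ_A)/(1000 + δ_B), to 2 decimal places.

-78.48‰

α_A−B = (1000 + -71.19) / (1000 + 7.91) = 928.81 / 1007.91 = 0.921521
ε_A−B = (0.921521 − 1) × 1000 = -78.479‰
(The approximation ε ≈ δ_A − δ_B would give -79.10‰.)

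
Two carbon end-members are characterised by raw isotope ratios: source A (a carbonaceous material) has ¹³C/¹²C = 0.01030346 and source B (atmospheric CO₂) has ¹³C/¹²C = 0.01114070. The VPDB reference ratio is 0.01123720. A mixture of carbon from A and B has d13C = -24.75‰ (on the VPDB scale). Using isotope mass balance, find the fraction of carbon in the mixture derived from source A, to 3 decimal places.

δ_A = (0.01030346/0.01123720 − 1)×1000 = (0.916906 − 1)×1000 = -83.094‰
δ_B = (0.01114070/0.01123720 − 1)×1000 = (0.991412 − 1)×1000 = -8.588‰
f_A = (δ_mix − δ_B)/(δ_A − δ_B) = (-24.75 − (-8.588))/(-83.094 − (-8.588))
f_A = -16.162 / -74.506 = 0.2169

0.217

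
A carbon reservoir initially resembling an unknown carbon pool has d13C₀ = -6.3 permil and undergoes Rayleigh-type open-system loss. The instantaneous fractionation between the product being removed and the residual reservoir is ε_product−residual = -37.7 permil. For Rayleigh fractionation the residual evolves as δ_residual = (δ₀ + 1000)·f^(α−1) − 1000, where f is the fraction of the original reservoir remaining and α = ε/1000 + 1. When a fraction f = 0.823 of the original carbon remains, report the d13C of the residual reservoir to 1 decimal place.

1.0 permil

Rayleigh residual: δ_res = (δ₀ + 1000)·f^(α−1) − 1000
α = ε/1000 + 1 = 0.96230, so α − 1 = -0.03770
f^(α−1) = 0.823^(-0.03770) = 1.007371
δ_res = (-6.3 + 1000) × 1.007371 − 1000 = 1001.025 − 1000 = 1.02 permil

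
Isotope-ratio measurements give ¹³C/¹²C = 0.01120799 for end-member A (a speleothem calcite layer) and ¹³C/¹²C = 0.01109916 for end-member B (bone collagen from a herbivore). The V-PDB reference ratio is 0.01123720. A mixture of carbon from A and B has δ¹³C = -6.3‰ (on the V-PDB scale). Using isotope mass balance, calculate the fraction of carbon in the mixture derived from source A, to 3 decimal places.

0.618

δ_A = (0.01120799/0.01123720 − 1)×1000 = (0.997401 − 1)×1000 = -2.599‰
δ_B = (0.01109916/0.01123720 − 1)×1000 = (0.987716 − 1)×1000 = -12.284‰
f_A = (δ_mix − δ_B)/(δ_A − δ_B) = (-6.3 − (-12.284))/(-2.599 − (-12.284))
f_A = 5.984 / 9.685 = 0.6179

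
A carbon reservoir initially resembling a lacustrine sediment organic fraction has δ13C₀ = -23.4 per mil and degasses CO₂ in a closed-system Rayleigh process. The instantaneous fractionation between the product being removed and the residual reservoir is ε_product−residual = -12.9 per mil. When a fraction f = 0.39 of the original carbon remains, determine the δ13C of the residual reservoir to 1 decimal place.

-11.5 per mil

Rayleigh residual: δ_res = (δ₀ + 1000)·f^(α−1) − 1000
α = ε/1000 + 1 = 0.98710, so α − 1 = -0.01290
f^(α−1) = 0.39^(-0.01290) = 1.012221
δ_res = (-23.4 + 1000) × 1.012221 − 1000 = 988.535 − 1000 = -11.47 per mil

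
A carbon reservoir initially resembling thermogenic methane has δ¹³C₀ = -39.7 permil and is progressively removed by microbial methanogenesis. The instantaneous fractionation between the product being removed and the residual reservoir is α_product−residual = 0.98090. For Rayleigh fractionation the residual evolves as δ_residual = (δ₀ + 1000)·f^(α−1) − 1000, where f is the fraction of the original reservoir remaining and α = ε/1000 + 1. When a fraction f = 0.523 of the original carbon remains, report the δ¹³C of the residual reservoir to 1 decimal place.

-27.7 permil

Rayleigh residual: δ_res = (δ₀ + 1000)·f^(α−1) − 1000
α − 1 = -0.01910
f^(α−1) = 0.523^(-0.01910) = 1.012457
δ_res = (-39.7 + 1000) × 1.012457 − 1000 = 972.263 − 1000 = -27.74 permil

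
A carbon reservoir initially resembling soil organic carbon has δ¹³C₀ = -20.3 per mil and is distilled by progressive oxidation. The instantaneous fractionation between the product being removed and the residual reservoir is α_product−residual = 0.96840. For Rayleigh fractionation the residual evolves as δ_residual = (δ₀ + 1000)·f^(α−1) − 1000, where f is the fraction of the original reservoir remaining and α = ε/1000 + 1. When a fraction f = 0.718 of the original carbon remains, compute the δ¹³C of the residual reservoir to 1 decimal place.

-10.0 per mil

Rayleigh residual: δ_res = (δ₀ + 1000)·f^(α−1) − 1000
α − 1 = -0.03160
f^(α−1) = 0.718^(-0.03160) = 1.010524
δ_res = (-20.3 + 1000) × 1.010524 − 1000 = 990.010 − 1000 = -9.99 per mil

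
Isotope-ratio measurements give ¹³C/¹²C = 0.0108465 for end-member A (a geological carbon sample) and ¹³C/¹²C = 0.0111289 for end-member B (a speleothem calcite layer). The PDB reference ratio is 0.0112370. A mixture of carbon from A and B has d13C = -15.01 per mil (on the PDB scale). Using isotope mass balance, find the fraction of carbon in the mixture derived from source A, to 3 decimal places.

δ_A = (0.0108465/0.0112370 − 1)×1000 = (0.965249 − 1)×1000 = -34.751 per mil
δ_B = (0.0111289/0.0112370 − 1)×1000 = (0.990380 − 1)×1000 = -9.620 per mil
f_A = (δ_mix − δ_B)/(δ_A − δ_B) = (-15.01 − (-9.620))/(-34.751 − (-9.620))
f_A = -5.390 / -25.131 = 0.2145

0.214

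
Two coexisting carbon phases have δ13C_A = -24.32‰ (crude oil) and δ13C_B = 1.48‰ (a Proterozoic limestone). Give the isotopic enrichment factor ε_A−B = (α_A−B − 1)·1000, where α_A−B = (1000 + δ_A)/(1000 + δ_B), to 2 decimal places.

-25.76‰

α_A−B = (1000 + -24.32) / (1000 + 1.48) = 975.68 / 1001.48 = 0.974238
ε_A−B = (0.974238 − 1) × 1000 = -25.762‰
(The approximation ε ≈ δ_A − δ_B would give -25.80‰.)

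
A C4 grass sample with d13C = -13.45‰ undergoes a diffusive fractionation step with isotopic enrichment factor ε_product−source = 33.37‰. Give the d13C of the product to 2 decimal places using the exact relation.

Exactly, δ_product = (δ_source + 1000)·(ε/1000 + 1) − 1000.
δ_product = (-13.45 + 1000) × (33.37/1000 + 1) − 1000
δ_product = 19.471‰

19.47‰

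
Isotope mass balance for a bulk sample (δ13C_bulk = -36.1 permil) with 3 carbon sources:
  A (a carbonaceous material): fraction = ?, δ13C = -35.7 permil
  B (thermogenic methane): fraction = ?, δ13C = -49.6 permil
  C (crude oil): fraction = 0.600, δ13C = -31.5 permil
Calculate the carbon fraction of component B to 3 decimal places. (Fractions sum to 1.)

Let f_B and f_A be the unknown fractions; fractions sum to 1 so f_B + f_A = 0.400.
Mass balance: Σ fᵢ·δᵢ = δ_bulk ⇒ f_B·(-49.6) + f_A·(-35.7) = -36.1 − (-18.900) = -17.200
Substitute f_A = 0.400 − f_B:
f_B·(-49.6 − -35.7) = -17.200 − 0.400×(-35.7) = -2.920
f_B = -2.920 / -13.9 = 0.2101

0.210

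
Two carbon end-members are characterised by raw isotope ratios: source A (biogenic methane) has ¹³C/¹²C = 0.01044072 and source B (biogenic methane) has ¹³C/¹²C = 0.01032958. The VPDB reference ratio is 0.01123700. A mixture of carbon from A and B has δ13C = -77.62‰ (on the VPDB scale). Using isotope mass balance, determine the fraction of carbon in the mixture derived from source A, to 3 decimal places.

δ_A = (0.01044072/0.01123700 − 1)×1000 = (0.929138 − 1)×1000 = -70.862‰
δ_B = (0.01032958/0.01123700 − 1)×1000 = (0.919247 − 1)×1000 = -80.753‰
f_A = (δ_mix − δ_B)/(δ_A − δ_B) = (-77.62 − (-80.753))/(-70.862 − (-80.753))
f_A = 3.133 / 9.891 = 0.3168

0.317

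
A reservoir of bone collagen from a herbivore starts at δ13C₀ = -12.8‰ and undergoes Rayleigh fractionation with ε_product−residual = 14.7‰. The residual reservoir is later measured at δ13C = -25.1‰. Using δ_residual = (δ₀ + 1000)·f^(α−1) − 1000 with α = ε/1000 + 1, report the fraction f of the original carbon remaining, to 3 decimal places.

0.426

α − 1 = ε/1000 = 0.0147
(δ_res + 1000)/(δ₀ + 1000) = (-25.1 + 1000)/(-12.8 + 1000) = 974.9/987.2 = 0.987541
f = 0.987541^(1/0.0147) = exp(ln(0.987541)/0.0147) = exp(-0.01254/0.0147)
f = exp(-0.8529) = 0.4262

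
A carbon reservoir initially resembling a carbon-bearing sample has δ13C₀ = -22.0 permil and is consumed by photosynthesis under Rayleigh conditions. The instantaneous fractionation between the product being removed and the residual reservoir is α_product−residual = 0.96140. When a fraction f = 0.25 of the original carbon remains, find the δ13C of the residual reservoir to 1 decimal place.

31.8 permil

Rayleigh residual: δ_res = (δ₀ + 1000)·f^(α−1) − 1000
α − 1 = -0.03860
f^(α−1) = 0.25^(-0.03860) = 1.054969
δ_res = (-22.0 + 1000) × 1.054969 − 1000 = 1031.759 − 1000 = 31.76 permil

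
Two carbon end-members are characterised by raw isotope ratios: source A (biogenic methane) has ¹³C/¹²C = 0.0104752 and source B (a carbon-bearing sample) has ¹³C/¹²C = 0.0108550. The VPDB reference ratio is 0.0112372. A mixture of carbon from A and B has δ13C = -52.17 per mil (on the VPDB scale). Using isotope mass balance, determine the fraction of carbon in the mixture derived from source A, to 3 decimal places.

δ_A = (0.0104752/0.0112372 − 1)×1000 = (0.932190 − 1)×1000 = -67.810 per mil
δ_B = (0.0108550/0.0112372 − 1)×1000 = (0.965988 − 1)×1000 = -34.012 per mil
f_A = (δ_mix − δ_B)/(δ_A − δ_B) = (-52.17 − (-34.012))/(-67.810 − (-34.012))
f_A = -18.158 / -33.798 = 0.5372

0.537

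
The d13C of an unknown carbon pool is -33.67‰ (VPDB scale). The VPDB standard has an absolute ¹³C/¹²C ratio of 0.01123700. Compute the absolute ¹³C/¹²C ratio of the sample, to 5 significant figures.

0.010859

R_sample = R_standard × (d13C/1000 + 1)
R_sample = 0.01123700 × (-33.67/1000 + 1) = 0.01123700 × 0.966330
R_sample = 0.0108587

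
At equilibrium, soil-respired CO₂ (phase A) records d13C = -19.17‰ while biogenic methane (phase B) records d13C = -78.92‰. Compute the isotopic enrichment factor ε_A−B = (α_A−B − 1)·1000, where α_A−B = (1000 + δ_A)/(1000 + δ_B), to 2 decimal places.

α_A−B = (1000 + -19.17) / (1000 + -78.92) = 980.83 / 921.08 = 1.064870
ε_A−B = (1.064870 − 1) × 1000 = 64.870‰
(The approximation ε ≈ δ_A − δ_B would give 59.75‰.)

64.87‰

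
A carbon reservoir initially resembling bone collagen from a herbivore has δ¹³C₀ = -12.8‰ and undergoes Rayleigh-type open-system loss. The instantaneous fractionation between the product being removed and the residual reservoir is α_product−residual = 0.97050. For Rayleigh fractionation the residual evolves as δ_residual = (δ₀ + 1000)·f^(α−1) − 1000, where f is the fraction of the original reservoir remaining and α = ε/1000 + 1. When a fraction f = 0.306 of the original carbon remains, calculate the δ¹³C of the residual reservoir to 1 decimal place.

Rayleigh residual: δ_res = (δ₀ + 1000)·f^(α−1) − 1000
α − 1 = -0.02950
f^(α−1) = 0.306^(-0.02950) = 1.035550
δ_res = (-12.8 + 1000) × 1.035550 − 1000 = 1022.295 − 1000 = 22.30‰

22.3‰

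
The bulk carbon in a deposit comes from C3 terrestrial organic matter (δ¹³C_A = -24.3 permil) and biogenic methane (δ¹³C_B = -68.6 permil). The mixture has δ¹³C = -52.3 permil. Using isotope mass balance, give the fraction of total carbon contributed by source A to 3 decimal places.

0.368

δ_mix = f_A·δ_A + (1 − f_A)·δ_B  ⇒  f_A = (δ_mix − δ_B)/(δ_A − δ_B)
f_A = (-52.3 − (-68.6)) / (-24.3 − (-68.6))
f_A = 16.3 / 44.3 = 0.3679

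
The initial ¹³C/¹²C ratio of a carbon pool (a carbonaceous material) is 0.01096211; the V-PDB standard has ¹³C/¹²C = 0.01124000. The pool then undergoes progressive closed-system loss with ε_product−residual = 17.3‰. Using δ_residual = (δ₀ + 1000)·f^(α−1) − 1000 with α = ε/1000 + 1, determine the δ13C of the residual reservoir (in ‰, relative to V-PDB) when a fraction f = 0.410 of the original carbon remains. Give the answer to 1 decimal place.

δ₀ = (0.01096211/0.01124000 − 1)×1000 = (0.975277 − 1)×1000 = -24.723‰
α − 1 = ε/1000 = 0.0173
f^(α−1) = 0.410^(0.0173) = 0.984694
δ_res = (-24.723 + 1000) × 0.984694 − 1000 = 960.349 − 1000 = -39.65‰

-39.7‰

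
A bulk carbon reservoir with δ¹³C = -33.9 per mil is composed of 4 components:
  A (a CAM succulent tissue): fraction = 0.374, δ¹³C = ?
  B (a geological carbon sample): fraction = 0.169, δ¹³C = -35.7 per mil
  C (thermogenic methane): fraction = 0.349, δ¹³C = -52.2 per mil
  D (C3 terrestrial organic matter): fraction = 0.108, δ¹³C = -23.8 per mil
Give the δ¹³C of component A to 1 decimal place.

Isotope mass balance: δ_bulk = Σ fᵢ·δᵢ.
-33.9 = 0.374×δ_A + 0.169×(-35.7) + 0.349×(-52.2) + 0.108×(-23.8)
0.374·δ_A = -33.9 − (-26.822) = -7.078
δ_A = -7.078 / 0.374 = -18.93 per mil

-18.9 per mil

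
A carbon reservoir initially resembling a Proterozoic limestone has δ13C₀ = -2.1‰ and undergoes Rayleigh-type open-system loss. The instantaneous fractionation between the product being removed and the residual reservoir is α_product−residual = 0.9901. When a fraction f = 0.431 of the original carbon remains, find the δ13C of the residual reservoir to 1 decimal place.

6.2‰

Rayleigh residual: δ_res = (δ₀ + 1000)·f^(α−1) − 1000
α − 1 = -0.00990
f^(α−1) = 0.431^(-0.00990) = 1.008367
δ_res = (-2.1 + 1000) × 1.008367 − 1000 = 1006.250 − 1000 = 6.25‰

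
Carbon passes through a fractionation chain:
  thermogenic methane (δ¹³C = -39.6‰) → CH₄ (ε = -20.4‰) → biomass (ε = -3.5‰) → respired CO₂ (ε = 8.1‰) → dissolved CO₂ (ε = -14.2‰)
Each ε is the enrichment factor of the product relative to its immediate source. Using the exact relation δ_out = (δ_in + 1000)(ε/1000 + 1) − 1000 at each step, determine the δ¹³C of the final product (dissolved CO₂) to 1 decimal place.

step 1: δ = (-39.60 + 1000)·(-20.4/1000 + 1) − 1000 = -59.19‰
step 2: δ = (-59.19 + 1000)·(-3.5/1000 + 1) − 1000 = -62.48‰
step 3: δ = (-62.48 + 1000)·(8.1/1000 + 1) − 1000 = -54.89‰
step 4: δ = (-54.89 + 1000)·(-14.2/1000 + 1) − 1000 = -68.31‰

-68.3‰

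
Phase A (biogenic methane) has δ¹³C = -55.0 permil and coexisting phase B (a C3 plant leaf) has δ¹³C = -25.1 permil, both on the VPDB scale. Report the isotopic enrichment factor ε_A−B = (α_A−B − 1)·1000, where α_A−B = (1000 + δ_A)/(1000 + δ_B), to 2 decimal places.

-30.67 permil

α_A−B = (1000 + -55.0) / (1000 + -25.1) = 945.0 / 974.9 = 0.969330
ε_A−B = (0.969330 − 1) × 1000 = -30.670 permil
(The approximation ε ≈ δ_A − δ_B would give -29.9 permil.)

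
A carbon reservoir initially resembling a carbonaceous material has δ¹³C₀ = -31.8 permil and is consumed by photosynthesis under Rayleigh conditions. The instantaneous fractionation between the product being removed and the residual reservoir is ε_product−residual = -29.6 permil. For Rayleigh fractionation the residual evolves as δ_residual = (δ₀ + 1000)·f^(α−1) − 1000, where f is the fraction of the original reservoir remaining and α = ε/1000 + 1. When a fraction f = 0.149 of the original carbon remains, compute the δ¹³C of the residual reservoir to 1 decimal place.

24.3 permil

Rayleigh residual: δ_res = (δ₀ + 1000)·f^(α−1) − 1000
α = ε/1000 + 1 = 0.97040, so α − 1 = -0.02960
f^(α−1) = 0.149^(-0.02960) = 1.057971
δ_res = (-31.8 + 1000) × 1.057971 − 1000 = 1024.327 − 1000 = 24.33 permil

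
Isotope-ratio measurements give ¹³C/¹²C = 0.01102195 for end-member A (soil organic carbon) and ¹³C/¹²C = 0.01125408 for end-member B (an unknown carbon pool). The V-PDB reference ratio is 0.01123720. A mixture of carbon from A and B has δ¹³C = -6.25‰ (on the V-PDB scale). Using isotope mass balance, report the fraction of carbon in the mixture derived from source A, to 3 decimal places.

δ_A = (0.01102195/0.01123720 − 1)×1000 = (0.980845 − 1)×1000 = -19.155‰
δ_B = (0.01125408/0.01123720 − 1)×1000 = (1.001502 − 1)×1000 = 1.502‰
f_A = (δ_mix − δ_B)/(δ_A − δ_B) = (-6.25 − (1.502))/(-19.155 − (1.502))
f_A = -7.752 / -20.657 = 0.3753

0.375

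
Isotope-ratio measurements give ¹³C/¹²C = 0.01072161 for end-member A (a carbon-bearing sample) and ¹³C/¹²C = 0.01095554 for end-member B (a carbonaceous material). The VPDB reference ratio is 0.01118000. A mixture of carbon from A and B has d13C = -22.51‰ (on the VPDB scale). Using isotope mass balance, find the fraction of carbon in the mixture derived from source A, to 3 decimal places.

0.116

δ_A = (0.01072161/0.01118000 − 1)×1000 = (0.958999 − 1)×1000 = -41.001‰
δ_B = (0.01095554/0.01118000 − 1)×1000 = (0.979923 − 1)×1000 = -20.077‰
f_A = (δ_mix − δ_B)/(δ_A − δ_B) = (-22.51 − (-20.077))/(-41.001 − (-20.077))
f_A = -2.433 / -20.924 = 0.1163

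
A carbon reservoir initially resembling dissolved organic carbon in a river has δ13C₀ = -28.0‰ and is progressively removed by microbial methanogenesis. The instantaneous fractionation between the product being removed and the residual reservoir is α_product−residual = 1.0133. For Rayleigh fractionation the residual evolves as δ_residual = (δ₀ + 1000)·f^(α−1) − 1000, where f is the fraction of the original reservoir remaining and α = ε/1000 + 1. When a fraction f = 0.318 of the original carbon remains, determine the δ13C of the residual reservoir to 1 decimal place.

Rayleigh residual: δ_res = (δ₀ + 1000)·f^(α−1) − 1000
α − 1 = 0.01330
f^(α−1) = 0.318^(0.01330) = 0.984878
δ_res = (-28.0 + 1000) × 0.984878 − 1000 = 957.301 − 1000 = -42.70‰

-42.7‰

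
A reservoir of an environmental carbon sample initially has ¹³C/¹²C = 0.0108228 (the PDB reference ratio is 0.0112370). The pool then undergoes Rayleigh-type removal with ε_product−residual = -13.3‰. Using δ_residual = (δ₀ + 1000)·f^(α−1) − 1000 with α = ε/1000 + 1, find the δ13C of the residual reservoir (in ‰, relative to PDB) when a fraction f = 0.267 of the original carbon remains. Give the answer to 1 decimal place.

δ₀ = (0.0108228/0.0112370 − 1)×1000 = (0.963140 − 1)×1000 = -36.860‰
α − 1 = ε/1000 = -0.0133
f^(α−1) = 0.267^(-0.0133) = 1.017718
δ_res = (-36.860 + 1000) × 1.017718 − 1000 = 980.204 − 1000 = -19.80‰

-19.8‰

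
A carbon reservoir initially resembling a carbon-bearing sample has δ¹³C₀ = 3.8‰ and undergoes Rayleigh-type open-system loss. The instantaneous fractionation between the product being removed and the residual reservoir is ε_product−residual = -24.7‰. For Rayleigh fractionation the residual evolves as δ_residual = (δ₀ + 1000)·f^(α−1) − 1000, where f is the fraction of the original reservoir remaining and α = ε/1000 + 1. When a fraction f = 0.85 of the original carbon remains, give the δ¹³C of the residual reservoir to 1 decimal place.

7.8‰

Rayleigh residual: δ_res = (δ₀ + 1000)·f^(α−1) − 1000
α = ε/1000 + 1 = 0.97530, so α − 1 = -0.02470
f^(α−1) = 0.85^(-0.02470) = 1.004022
δ_res = (3.8 + 1000) × 1.004022 − 1000 = 1007.838 − 1000 = 7.84‰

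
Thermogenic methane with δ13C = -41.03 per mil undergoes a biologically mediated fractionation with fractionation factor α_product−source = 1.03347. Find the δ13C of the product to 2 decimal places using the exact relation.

-8.93 per mil

δ_product = (δ_source + 1000)·α − 1000
δ_product = (-41.03 + 1000) × 1.03347 − 1000
δ_product = 991.067 − 1000 = -8.933 per mil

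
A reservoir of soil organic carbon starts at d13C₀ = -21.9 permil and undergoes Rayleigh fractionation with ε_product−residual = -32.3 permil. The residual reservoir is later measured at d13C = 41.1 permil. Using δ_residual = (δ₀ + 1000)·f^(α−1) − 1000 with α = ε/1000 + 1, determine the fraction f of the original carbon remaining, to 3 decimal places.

0.145

α − 1 = ε/1000 = -0.0323
(δ_res + 1000)/(δ₀ + 1000) = (41.1 + 1000)/(-21.9 + 1000) = 1041.1/978.1 = 1.064411
f = 1.064411^(1/-0.0323) = exp(ln(1.064411)/-0.0323) = exp(0.06242/-0.0323)
f = exp(-1.9325) = 0.1448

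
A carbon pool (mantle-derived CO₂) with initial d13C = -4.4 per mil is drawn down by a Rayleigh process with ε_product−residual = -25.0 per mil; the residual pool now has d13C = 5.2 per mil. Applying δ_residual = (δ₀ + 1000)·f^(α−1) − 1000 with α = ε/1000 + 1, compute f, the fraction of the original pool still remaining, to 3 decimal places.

α − 1 = ε/1000 = -0.0250
(δ_res + 1000)/(δ₀ + 1000) = (5.2 + 1000)/(-4.4 + 1000) = 1005.2/995.6 = 1.009642
f = 1.009642^(1/-0.0250) = exp(ln(1.009642)/-0.0250) = exp(0.00960/-0.0250)
f = exp(-0.3838) = 0.6812

0.681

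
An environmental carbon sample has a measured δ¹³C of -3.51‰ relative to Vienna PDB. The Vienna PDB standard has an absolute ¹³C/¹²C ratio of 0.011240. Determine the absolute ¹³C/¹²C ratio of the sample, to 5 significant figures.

0.011201

R_sample = R_standard × (δ¹³C/1000 + 1)
R_sample = 0.011240 × (-3.51/1000 + 1) = 0.011240 × 0.996490
R_sample = 0.0112005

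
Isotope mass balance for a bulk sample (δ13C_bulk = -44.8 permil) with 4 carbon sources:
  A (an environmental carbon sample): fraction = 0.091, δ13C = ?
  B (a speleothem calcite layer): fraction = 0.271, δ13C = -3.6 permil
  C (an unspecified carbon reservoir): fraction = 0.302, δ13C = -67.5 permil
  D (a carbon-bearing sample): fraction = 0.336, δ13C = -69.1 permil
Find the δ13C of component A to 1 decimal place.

Isotope mass balance: δ_bulk = Σ fᵢ·δᵢ.
-44.8 = 0.091×δ_A + 0.271×(-3.6) + 0.302×(-67.5) + 0.336×(-69.1)
0.091·δ_A = -44.8 − (-44.578) = -0.222
δ_A = -0.222 / 0.091 = -2.44 permil

-2.4 permil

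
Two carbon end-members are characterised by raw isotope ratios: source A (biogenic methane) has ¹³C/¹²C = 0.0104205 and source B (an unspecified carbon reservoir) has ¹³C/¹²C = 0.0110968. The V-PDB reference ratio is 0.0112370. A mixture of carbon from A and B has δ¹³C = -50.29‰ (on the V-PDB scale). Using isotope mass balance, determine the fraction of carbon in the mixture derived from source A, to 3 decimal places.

0.628

δ_A = (0.0104205/0.0112370 − 1)×1000 = (0.927338 − 1)×1000 = -72.662‰
δ_B = (0.0110968/0.0112370 − 1)×1000 = (0.987523 − 1)×1000 = -12.477‰
f_A = (δ_mix − δ_B)/(δ_A − δ_B) = (-50.29 − (-12.477))/(-72.662 − (-12.477))
f_A = -37.813 / -60.185 = 0.6283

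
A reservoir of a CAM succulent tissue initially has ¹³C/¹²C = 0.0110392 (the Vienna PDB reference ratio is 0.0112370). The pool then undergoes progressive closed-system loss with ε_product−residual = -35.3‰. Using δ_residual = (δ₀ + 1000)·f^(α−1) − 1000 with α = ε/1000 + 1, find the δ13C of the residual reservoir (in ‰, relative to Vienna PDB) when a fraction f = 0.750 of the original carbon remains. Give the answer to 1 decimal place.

δ₀ = (0.0110392/0.0112370 − 1)×1000 = (0.982397 − 1)×1000 = -17.603‰
α − 1 = ε/1000 = -0.0353
f^(α−1) = 0.750^(-0.0353) = 1.010207
δ_res = (-17.603 + 1000) × 1.010207 − 1000 = 992.425 − 1000 = -7.58‰

-7.6‰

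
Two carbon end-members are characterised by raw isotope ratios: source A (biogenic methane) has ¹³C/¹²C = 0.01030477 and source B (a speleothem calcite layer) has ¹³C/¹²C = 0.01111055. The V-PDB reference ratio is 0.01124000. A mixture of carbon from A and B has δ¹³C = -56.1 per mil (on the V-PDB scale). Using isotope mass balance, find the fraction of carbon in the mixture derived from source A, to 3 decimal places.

δ_A = (0.01030477/0.01124000 − 1)×1000 = (0.916794 − 1)×1000 = -83.206 per mil
δ_B = (0.01111055/0.01124000 − 1)×1000 = (0.988483 − 1)×1000 = -11.517 per mil
f_A = (δ_mix − δ_B)/(δ_A − δ_B) = (-56.1 − (-11.517))/(-83.206 − (-11.517))
f_A = -44.583 / -71.689 = 0.6219

0.622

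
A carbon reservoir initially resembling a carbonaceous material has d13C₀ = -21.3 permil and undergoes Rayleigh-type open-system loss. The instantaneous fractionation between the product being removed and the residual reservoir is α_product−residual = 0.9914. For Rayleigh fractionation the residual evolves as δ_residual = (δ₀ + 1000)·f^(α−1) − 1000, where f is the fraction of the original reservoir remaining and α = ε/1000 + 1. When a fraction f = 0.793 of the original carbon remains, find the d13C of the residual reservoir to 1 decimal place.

Rayleigh residual: δ_res = (δ₀ + 1000)·f^(α−1) − 1000
α − 1 = -0.00860
f^(α−1) = 0.793^(-0.00860) = 1.001997
δ_res = (-21.3 + 1000) × 1.001997 − 1000 = 980.654 − 1000 = -19.35 permil

-19.3 permil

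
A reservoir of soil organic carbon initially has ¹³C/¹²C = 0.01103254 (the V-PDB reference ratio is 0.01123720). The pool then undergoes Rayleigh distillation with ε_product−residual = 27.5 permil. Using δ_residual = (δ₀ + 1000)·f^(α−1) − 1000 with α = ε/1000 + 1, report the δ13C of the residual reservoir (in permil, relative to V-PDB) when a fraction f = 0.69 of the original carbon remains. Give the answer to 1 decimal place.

-28.2 permil

δ₀ = (0.01103254/0.01123720 − 1)×1000 = (0.981787 − 1)×1000 = -18.213 permil
α − 1 = ε/1000 = 0.0275
f^(α−1) = 0.69^(0.0275) = 0.989848
δ_res = (-18.213 + 1000) × 0.989848 − 1000 = 971.820 − 1000 = -28.18 permil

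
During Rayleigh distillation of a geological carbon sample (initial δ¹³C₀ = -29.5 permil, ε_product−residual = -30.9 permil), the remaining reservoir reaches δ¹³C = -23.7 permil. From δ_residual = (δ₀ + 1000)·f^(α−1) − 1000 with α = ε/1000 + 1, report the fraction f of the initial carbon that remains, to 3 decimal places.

0.825

α − 1 = ε/1000 = -0.0309
(δ_res + 1000)/(δ₀ + 1000) = (-23.7 + 1000)/(-29.5 + 1000) = 976.3/970.5 = 1.005976
f = 1.005976^(1/-0.0309) = exp(ln(1.005976)/-0.0309) = exp(0.00596/-0.0309)
f = exp(-0.1928) = 0.8246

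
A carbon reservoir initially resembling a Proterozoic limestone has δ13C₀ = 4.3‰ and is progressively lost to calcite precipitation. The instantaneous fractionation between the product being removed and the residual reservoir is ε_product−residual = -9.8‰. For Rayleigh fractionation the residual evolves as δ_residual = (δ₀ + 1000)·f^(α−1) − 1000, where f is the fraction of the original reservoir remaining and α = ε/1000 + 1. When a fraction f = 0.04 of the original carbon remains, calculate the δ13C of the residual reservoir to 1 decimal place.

36.5‰

Rayleigh residual: δ_res = (δ₀ + 1000)·f^(α−1) − 1000
α = ε/1000 + 1 = 0.99020, so α − 1 = -0.00980
f^(α−1) = 0.04^(-0.00980) = 1.032048
δ_res = (4.3 + 1000) × 1.032048 − 1000 = 1036.486 − 1000 = 36.49‰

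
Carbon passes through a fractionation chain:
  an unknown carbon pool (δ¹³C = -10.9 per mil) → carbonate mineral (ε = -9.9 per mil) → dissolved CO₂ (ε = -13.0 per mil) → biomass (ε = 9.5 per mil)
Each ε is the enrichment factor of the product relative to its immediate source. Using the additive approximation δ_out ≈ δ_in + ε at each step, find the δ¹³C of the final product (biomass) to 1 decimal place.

step 1: δ ≈ -10.9 + (-9.9) = -20.8 per mil
step 2: δ ≈ -20.8 + (-13.0) = -33.8 per mil
step 3: δ ≈ -33.8 + (9.5) = -24.3 per mil

-24.3 per mil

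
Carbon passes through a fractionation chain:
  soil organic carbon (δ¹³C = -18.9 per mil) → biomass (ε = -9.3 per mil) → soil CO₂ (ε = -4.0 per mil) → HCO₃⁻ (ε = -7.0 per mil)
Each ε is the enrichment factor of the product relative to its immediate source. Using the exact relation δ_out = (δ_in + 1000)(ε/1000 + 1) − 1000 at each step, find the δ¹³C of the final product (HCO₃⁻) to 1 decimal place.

step 1: δ = (-18.90 + 1000)·(-9.3/1000 + 1) − 1000 = -28.02 per mil
step 2: δ = (-28.02 + 1000)·(-4.0/1000 + 1) − 1000 = -31.91 per mil
step 3: δ = (-31.91 + 1000)·(-7.0/1000 + 1) − 1000 = -38.69 per mil

-38.7 per mil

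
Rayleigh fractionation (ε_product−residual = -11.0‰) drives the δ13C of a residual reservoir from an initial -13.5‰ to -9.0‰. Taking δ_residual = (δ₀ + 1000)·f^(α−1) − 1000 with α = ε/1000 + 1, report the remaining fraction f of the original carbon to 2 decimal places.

0.66

α − 1 = ε/1000 = -0.0110
(δ_res + 1000)/(δ₀ + 1000) = (-9.0 + 1000)/(-13.5 + 1000) = 991.0/986.5 = 1.004562
f = 1.004562^(1/-0.0110) = exp(ln(1.004562)/-0.0110) = exp(0.00455/-0.0110)
f = exp(-0.4137) = 0.6612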